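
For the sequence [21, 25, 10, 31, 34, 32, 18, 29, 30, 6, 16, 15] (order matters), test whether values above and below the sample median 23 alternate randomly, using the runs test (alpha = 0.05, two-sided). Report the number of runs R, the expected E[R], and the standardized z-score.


Step 1: Compute median = 23; label A = above, B = below.
Labels in order: BABAAABAABBB  (n_A = 6, n_B = 6)
Step 2: Count runs R = 7.
Step 3: Under H0 (random ordering), E[R] = 2*n_A*n_B/(n_A+n_B) + 1 = 2*6*6/12 + 1 = 7.0000.
        Var[R] = 2*n_A*n_B*(2*n_A*n_B - n_A - n_B) / ((n_A+n_B)^2 * (n_A+n_B-1)) = 4320/1584 = 2.7273.
        SD[R] = 1.6514.
Step 4: R = E[R], so z = 0 with no continuity correction.
Step 5: Two-sided p-value via normal approximation = 2*(1 - Phi(|z|)) = 1.000000.
Step 6: alpha = 0.05. fail to reject H0.

R = 7, z = 0.0000, p = 1.000000, fail to reject H0.


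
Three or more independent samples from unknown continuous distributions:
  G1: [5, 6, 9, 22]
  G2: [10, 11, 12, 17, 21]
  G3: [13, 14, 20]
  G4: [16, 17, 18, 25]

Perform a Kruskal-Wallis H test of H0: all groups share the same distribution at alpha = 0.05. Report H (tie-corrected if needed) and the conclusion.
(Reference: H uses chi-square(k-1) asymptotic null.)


Step 1: Combine all N = 16 observations and assign midranks.
sorted (value, group, rank): (5,G1,1), (6,G1,2), (9,G1,3), (10,G2,4), (11,G2,5), (12,G2,6), (13,G3,7), (14,G3,8), (16,G4,9), (17,G2,10.5), (17,G4,10.5), (18,G4,12), (20,G3,13), (21,G2,14), (22,G1,15), (25,G4,16)
Step 2: Sum ranks within each group.
R_1 = 21 (n_1 = 4)
R_2 = 39.5 (n_2 = 5)
R_3 = 28 (n_3 = 3)
R_4 = 47.5 (n_4 = 4)
Step 3: H = 12/(N(N+1)) * sum(R_i^2/n_i) - 3(N+1)
     = 12/(16*17) * (21^2/4 + 39.5^2/5 + 28^2/3 + 47.5^2/4) - 3*17
     = 0.044118 * 1247.7 - 51
     = 4.045404.
Step 4: Ties present; correction factor C = 1 - 6/(16^3 - 16) = 0.998529. Corrected H = 4.045404 / 0.998529 = 4.051362.
Step 5: Under H0, H ~ chi^2(3); p-value = 0.255971.
Step 6: alpha = 0.05. fail to reject H0.

H = 4.0514, df = 3, p = 0.255971, fail to reject H0.


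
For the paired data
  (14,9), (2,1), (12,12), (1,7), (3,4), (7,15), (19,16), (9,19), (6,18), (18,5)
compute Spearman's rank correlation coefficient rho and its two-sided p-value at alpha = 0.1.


Step 1: Rank x and y separately (midranks; no ties here).
rank(x): 14->8, 2->2, 12->7, 1->1, 3->3, 7->5, 19->10, 9->6, 6->4, 18->9
rank(y): 9->5, 1->1, 12->6, 7->4, 4->2, 15->7, 16->8, 19->10, 18->9, 5->3
Step 2: d_i = R_x(i) - R_y(i); compute d_i^2.
  (8-5)^2=9, (2-1)^2=1, (7-6)^2=1, (1-4)^2=9, (3-2)^2=1, (5-7)^2=4, (10-8)^2=4, (6-10)^2=16, (4-9)^2=25, (9-3)^2=36
sum(d^2) = 106.
Step 3: rho = 1 - 6*106 / (10*(10^2 - 1)) = 1 - 636/990 = 0.357576.
Step 4: Under H0, t = rho * sqrt((n-2)/(1-rho^2)) = 1.0830 ~ t(8).
Step 5: Two-sided p-value from the t-distribution with 8 df = 0.310376.
Step 6: alpha = 0.1. fail to reject H0.

rho = 0.3576, p = 0.310376, fail to reject H0 at alpha = 0.1.


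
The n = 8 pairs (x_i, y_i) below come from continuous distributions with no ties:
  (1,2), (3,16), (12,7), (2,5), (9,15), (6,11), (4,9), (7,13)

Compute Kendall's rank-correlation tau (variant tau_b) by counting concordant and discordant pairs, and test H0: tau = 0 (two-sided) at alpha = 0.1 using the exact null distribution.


Step 1: Enumerate the 28 unordered pairs (i,j) with i<j and classify each by sign(x_j-x_i) * sign(y_j-y_i).
  (1,2):dx=+2,dy=+14->C; (1,3):dx=+11,dy=+5->C; (1,4):dx=+1,dy=+3->C; (1,5):dx=+8,dy=+13->C
  (1,6):dx=+5,dy=+9->C; (1,7):dx=+3,dy=+7->C; (1,8):dx=+6,dy=+11->C; (2,3):dx=+9,dy=-9->D
  (2,4):dx=-1,dy=-11->C; (2,5):dx=+6,dy=-1->D; (2,6):dx=+3,dy=-5->D; (2,7):dx=+1,dy=-7->D
  (2,8):dx=+4,dy=-3->D; (3,4):dx=-10,dy=-2->C; (3,5):dx=-3,dy=+8->D; (3,6):dx=-6,dy=+4->D
  (3,7):dx=-8,dy=+2->D; (3,8):dx=-5,dy=+6->D; (4,5):dx=+7,dy=+10->C; (4,6):dx=+4,dy=+6->C
  (4,7):dx=+2,dy=+4->C; (4,8):dx=+5,dy=+8->C; (5,6):dx=-3,dy=-4->C; (5,7):dx=-5,dy=-6->C
  (5,8):dx=-2,dy=-2->C; (6,7):dx=-2,dy=-2->C; (6,8):dx=+1,dy=+2->C; (7,8):dx=+3,dy=+4->C
Step 2: C = 19, D = 9, total pairs = 28.
Step 3: tau = (C - D)/(n(n-1)/2) = (19 - 9)/28 = 0.357143.
Step 4: Exact two-sided p-value (enumerate n! = 40320 permutations of y under H0): p = 0.275099.
Step 5: alpha = 0.1. fail to reject H0.

tau_b = 0.3571 (C=19, D=9), p = 0.275099, fail to reject H0.


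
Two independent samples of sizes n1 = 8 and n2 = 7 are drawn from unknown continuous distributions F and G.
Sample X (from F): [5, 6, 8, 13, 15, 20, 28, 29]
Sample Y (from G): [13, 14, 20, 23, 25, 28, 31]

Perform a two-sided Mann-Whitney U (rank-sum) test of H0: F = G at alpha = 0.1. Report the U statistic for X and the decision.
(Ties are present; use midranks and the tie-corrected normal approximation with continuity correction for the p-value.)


Step 1: Combine and sort all 15 observations; assign midranks.
sorted (value, group): (5,X), (6,X), (8,X), (13,X), (13,Y), (14,Y), (15,X), (20,X), (20,Y), (23,Y), (25,Y), (28,X), (28,Y), (29,X), (31,Y)
ranks: 5->1, 6->2, 8->3, 13->4.5, 13->4.5, 14->6, 15->7, 20->8.5, 20->8.5, 23->10, 25->11, 28->12.5, 28->12.5, 29->14, 31->15
Step 2: Rank sum for X: R1 = 1 + 2 + 3 + 4.5 + 7 + 8.5 + 12.5 + 14 = 52.5.
Step 3: U_X = R1 - n1(n1+1)/2 = 52.5 - 8*9/2 = 52.5 - 36 = 16.5.
       U_Y = n1*n2 - U_X = 56 - 16.5 = 39.5.
Step 4: Ties are present, so use the tie-corrected normal approximation (with continuity correction) for the p-value.
Step 5: p-value = 0.201805; compare to alpha = 0.1. fail to reject H0.

U_X = 16.5, p = 0.201805, fail to reject H0 at alpha = 0.1.


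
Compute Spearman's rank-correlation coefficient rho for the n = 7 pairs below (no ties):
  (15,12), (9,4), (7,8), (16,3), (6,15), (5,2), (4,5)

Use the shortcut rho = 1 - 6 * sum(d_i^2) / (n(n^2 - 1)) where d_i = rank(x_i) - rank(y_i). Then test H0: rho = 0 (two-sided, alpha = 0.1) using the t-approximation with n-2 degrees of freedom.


Step 1: Rank x and y separately (midranks; no ties here).
rank(x): 15->6, 9->5, 7->4, 16->7, 6->3, 5->2, 4->1
rank(y): 12->6, 4->3, 8->5, 3->2, 15->7, 2->1, 5->4
Step 2: d_i = R_x(i) - R_y(i); compute d_i^2.
  (6-6)^2=0, (5-3)^2=4, (4-5)^2=1, (7-2)^2=25, (3-7)^2=16, (2-1)^2=1, (1-4)^2=9
sum(d^2) = 56.
Step 3: rho = 1 - 6*56 / (7*(7^2 - 1)) = 1 - 336/336 = 0.000000.
Step 4: Under H0, t = rho * sqrt((n-2)/(1-rho^2)) = 0.0000 ~ t(5).
Step 5: Two-sided p-value from the t-distribution with 5 df = 1.000000.
Step 6: alpha = 0.1. fail to reject H0.

rho = 0.0000, p = 1.000000, fail to reject H0 at alpha = 0.1.


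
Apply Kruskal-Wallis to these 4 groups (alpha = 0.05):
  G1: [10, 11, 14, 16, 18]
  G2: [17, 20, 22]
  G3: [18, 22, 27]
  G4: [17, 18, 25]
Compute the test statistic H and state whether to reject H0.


Step 1: Combine all N = 14 observations and assign midranks.
sorted (value, group, rank): (10,G1,1), (11,G1,2), (14,G1,3), (16,G1,4), (17,G2,5.5), (17,G4,5.5), (18,G1,8), (18,G3,8), (18,G4,8), (20,G2,10), (22,G2,11.5), (22,G3,11.5), (25,G4,13), (27,G3,14)
Step 2: Sum ranks within each group.
R_1 = 18 (n_1 = 5)
R_2 = 27 (n_2 = 3)
R_3 = 33.5 (n_3 = 3)
R_4 = 26.5 (n_4 = 3)
Step 3: H = 12/(N(N+1)) * sum(R_i^2/n_i) - 3(N+1)
     = 12/(14*15) * (18^2/5 + 27^2/3 + 33.5^2/3 + 26.5^2/3) - 3*15
     = 0.057143 * 915.967 - 45
     = 7.340952.
Step 4: Ties present; correction factor C = 1 - 36/(14^3 - 14) = 0.986813. Corrected H = 7.340952 / 0.986813 = 7.439050.
Step 5: Under H0, H ~ chi^2(3); p-value = 0.059145.
Step 6: alpha = 0.05. fail to reject H0.

H = 7.4390, df = 3, p = 0.059145, fail to reject H0.


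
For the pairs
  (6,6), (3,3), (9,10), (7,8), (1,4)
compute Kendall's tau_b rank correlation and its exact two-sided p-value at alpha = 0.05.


Step 1: Enumerate the 10 unordered pairs (i,j) with i<j and classify each by sign(x_j-x_i) * sign(y_j-y_i).
  (1,2):dx=-3,dy=-3->C; (1,3):dx=+3,dy=+4->C; (1,4):dx=+1,dy=+2->C; (1,5):dx=-5,dy=-2->C
  (2,3):dx=+6,dy=+7->C; (2,4):dx=+4,dy=+5->C; (2,5):dx=-2,dy=+1->D; (3,4):dx=-2,dy=-2->C
  (3,5):dx=-8,dy=-6->C; (4,5):dx=-6,dy=-4->C
Step 2: C = 9, D = 1, total pairs = 10.
Step 3: tau = (C - D)/(n(n-1)/2) = (9 - 1)/10 = 0.800000.
Step 4: Exact two-sided p-value (enumerate n! = 120 permutations of y under H0): p = 0.083333.
Step 5: alpha = 0.05. fail to reject H0.

tau_b = 0.8000 (C=9, D=1), p = 0.083333, fail to reject H0.


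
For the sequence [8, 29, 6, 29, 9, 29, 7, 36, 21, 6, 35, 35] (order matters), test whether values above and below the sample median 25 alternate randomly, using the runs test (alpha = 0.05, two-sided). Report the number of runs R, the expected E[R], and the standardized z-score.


Step 1: Compute median = 25; label A = above, B = below.
Labels in order: BABABABABBAA  (n_A = 6, n_B = 6)
Step 2: Count runs R = 10.
Step 3: Under H0 (random ordering), E[R] = 2*n_A*n_B/(n_A+n_B) + 1 = 2*6*6/12 + 1 = 7.0000.
        Var[R] = 2*n_A*n_B*(2*n_A*n_B - n_A - n_B) / ((n_A+n_B)^2 * (n_A+n_B-1)) = 4320/1584 = 2.7273.
        SD[R] = 1.6514.
Step 4: Continuity-corrected z = (R - 0.5 - E[R]) / SD[R] = (10 - 0.5 - 7.0000) / 1.6514 = 1.5138.
Step 5: Two-sided p-value via normal approximation = 2*(1 - Phi(|z|)) = 0.130070.
Step 6: alpha = 0.05. fail to reject H0.

R = 10, z = 1.5138, p = 0.130070, fail to reject H0.


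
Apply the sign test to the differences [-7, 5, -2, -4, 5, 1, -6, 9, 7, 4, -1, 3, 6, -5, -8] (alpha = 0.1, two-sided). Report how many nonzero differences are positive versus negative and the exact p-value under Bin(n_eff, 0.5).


Step 1: Discard zero differences. Original n = 15; n_eff = number of nonzero differences = 15.
Nonzero differences (with sign): -7, +5, -2, -4, +5, +1, -6, +9, +7, +4, -1, +3, +6, -5, -8
Step 2: Count signs: positive = 8, negative = 7.
Step 3: Under H0: P(positive) = 0.5, so the number of positives S ~ Bin(15, 0.5).
Step 4: Two-sided exact p-value = sum of Bin(15,0.5) probabilities at or below the observed probability = 1.000000.
Step 5: alpha = 0.1. fail to reject H0.

n_eff = 15, pos = 8, neg = 7, p = 1.000000, fail to reject H0.


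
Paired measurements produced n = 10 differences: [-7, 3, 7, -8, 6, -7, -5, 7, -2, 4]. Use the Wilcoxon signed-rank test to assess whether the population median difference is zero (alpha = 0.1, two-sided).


Step 1: Drop any zero differences (none here) and take |d_i|.
|d| = [7, 3, 7, 8, 6, 7, 5, 7, 2, 4]
Step 2: Midrank |d_i| (ties get averaged ranks).
ranks: |7|->7.5, |3|->2, |7|->7.5, |8|->10, |6|->5, |7|->7.5, |5|->4, |7|->7.5, |2|->1, |4|->3
Step 3: Attach original signs; sum ranks with positive sign and with negative sign.
W+ = 2 + 7.5 + 5 + 7.5 + 3 = 25
W- = 7.5 + 10 + 7.5 + 4 + 1 = 30
(Check: W+ + W- = 55 should equal n(n+1)/2 = 55.)
Step 4: Test statistic W = min(W+, W-) = 25.
Step 5: Ties in |d|, so use the tie-corrected normal approximation.
        E[W] = n(n+1)/4 = 10*11/4 = 27.5.
        Tie groups: |d|=7 (t=4); sum(t^3 - t) = 60.
        Var[W] = n(n+1)(2n+1)/24 - sum(t^3-t)/48 = 2310/24 - 60/48 = 95.
        z = (W - E[W]) / sqrt(Var[W]) = (25 - 27.5) / 9.7468 = -0.2565.
        Two-sided p = 2*Phi(z) = 0.797569.
Step 6: alpha = 0.1. fail to reject H0.

W+ = 25, W- = 30, W = min = 25, p = 0.797569, fail to reject H0.


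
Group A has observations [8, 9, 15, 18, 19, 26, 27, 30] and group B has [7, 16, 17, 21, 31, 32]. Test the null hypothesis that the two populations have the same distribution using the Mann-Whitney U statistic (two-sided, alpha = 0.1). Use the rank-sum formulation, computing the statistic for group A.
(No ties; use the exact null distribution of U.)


Step 1: Combine and sort all 14 observations; assign midranks.
sorted (value, group): (7,Y), (8,X), (9,X), (15,X), (16,Y), (17,Y), (18,X), (19,X), (21,Y), (26,X), (27,X), (30,X), (31,Y), (32,Y)
ranks: 7->1, 8->2, 9->3, 15->4, 16->5, 17->6, 18->7, 19->8, 21->9, 26->10, 27->11, 30->12, 31->13, 32->14
Step 2: Rank sum for X: R1 = 2 + 3 + 4 + 7 + 8 + 10 + 11 + 12 = 57.
Step 3: U_X = R1 - n1(n1+1)/2 = 57 - 8*9/2 = 57 - 36 = 21.
       U_Y = n1*n2 - U_X = 48 - 21 = 27.
Step 4: No ties, so the exact null distribution of U (based on enumerating the C(14,8) = 3003 equally likely rank assignments) gives the two-sided p-value.
Step 5: p-value = 0.754579; compare to alpha = 0.1. fail to reject H0.

U_X = 21, p = 0.754579, fail to reject H0 at alpha = 0.1.


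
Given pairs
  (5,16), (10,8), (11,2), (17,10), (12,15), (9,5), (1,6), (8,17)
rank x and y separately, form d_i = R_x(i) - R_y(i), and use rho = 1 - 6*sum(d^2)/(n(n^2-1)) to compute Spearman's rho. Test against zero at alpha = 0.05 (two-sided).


Step 1: Rank x and y separately (midranks; no ties here).
rank(x): 5->2, 10->5, 11->6, 17->8, 12->7, 9->4, 1->1, 8->3
rank(y): 16->7, 8->4, 2->1, 10->5, 15->6, 5->2, 6->3, 17->8
Step 2: d_i = R_x(i) - R_y(i); compute d_i^2.
  (2-7)^2=25, (5-4)^2=1, (6-1)^2=25, (8-5)^2=9, (7-6)^2=1, (4-2)^2=4, (1-3)^2=4, (3-8)^2=25
sum(d^2) = 94.
Step 3: rho = 1 - 6*94 / (8*(8^2 - 1)) = 1 - 564/504 = -0.119048.
Step 4: Under H0, t = rho * sqrt((n-2)/(1-rho^2)) = -0.2937 ~ t(6).
Step 5: Two-sided p-value from the t-distribution with 6 df = 0.778886.
Step 6: alpha = 0.05. fail to reject H0.

rho = -0.1190, p = 0.778886, fail to reject H0 at alpha = 0.05.


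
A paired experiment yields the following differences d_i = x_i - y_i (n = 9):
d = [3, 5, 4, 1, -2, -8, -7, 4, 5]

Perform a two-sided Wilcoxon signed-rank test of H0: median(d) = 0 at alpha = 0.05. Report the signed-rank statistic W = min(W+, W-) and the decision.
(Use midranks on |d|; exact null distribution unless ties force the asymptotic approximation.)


Step 1: Drop any zero differences (none here) and take |d_i|.
|d| = [3, 5, 4, 1, 2, 8, 7, 4, 5]
Step 2: Midrank |d_i| (ties get averaged ranks).
ranks: |3|->3, |5|->6.5, |4|->4.5, |1|->1, |2|->2, |8|->9, |7|->8, |4|->4.5, |5|->6.5
Step 3: Attach original signs; sum ranks with positive sign and with negative sign.
W+ = 3 + 6.5 + 4.5 + 1 + 4.5 + 6.5 = 26
W- = 2 + 9 + 8 = 19
(Check: W+ + W- = 45 should equal n(n+1)/2 = 45.)
Step 4: Test statistic W = min(W+, W-) = 19.
Step 5: Ties in |d|, so use the tie-corrected normal approximation.
        E[W] = n(n+1)/4 = 9*10/4 = 22.5.
        Tie groups: |d|=4 (t=2), |d|=5 (t=2); sum(t^3 - t) = 12.
        Var[W] = n(n+1)(2n+1)/24 - sum(t^3-t)/48 = 1710/24 - 12/48 = 71.
        z = (W - E[W]) / sqrt(Var[W]) = (19 - 22.5) / 8.4261 = -0.4154.
        Two-sided p = 2*Phi(z) = 0.677868.
Step 6: alpha = 0.05. fail to reject H0.

W+ = 26, W- = 19, W = min = 19, p = 0.677868, fail to reject H0.


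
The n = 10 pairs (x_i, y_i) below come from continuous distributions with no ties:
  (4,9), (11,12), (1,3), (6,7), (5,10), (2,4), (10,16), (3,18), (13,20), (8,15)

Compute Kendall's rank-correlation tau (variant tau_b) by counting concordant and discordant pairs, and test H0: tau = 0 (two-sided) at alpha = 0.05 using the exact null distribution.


Step 1: Enumerate the 45 unordered pairs (i,j) with i<j and classify each by sign(x_j-x_i) * sign(y_j-y_i).
  (1,2):dx=+7,dy=+3->C; (1,3):dx=-3,dy=-6->C; (1,4):dx=+2,dy=-2->D; (1,5):dx=+1,dy=+1->C
  (1,6):dx=-2,dy=-5->C; (1,7):dx=+6,dy=+7->C; (1,8):dx=-1,dy=+9->D; (1,9):dx=+9,dy=+11->C
  (1,10):dx=+4,dy=+6->C; (2,3):dx=-10,dy=-9->C; (2,4):dx=-5,dy=-5->C; (2,5):dx=-6,dy=-2->C
  (2,6):dx=-9,dy=-8->C; (2,7):dx=-1,dy=+4->D; (2,8):dx=-8,dy=+6->D; (2,9):dx=+2,dy=+8->C
  (2,10):dx=-3,dy=+3->D; (3,4):dx=+5,dy=+4->C; (3,5):dx=+4,dy=+7->C; (3,6):dx=+1,dy=+1->C
  (3,7):dx=+9,dy=+13->C; (3,8):dx=+2,dy=+15->C; (3,9):dx=+12,dy=+17->C; (3,10):dx=+7,dy=+12->C
  (4,5):dx=-1,dy=+3->D; (4,6):dx=-4,dy=-3->C; (4,7):dx=+4,dy=+9->C; (4,8):dx=-3,dy=+11->D
  (4,9):dx=+7,dy=+13->C; (4,10):dx=+2,dy=+8->C; (5,6):dx=-3,dy=-6->C; (5,7):dx=+5,dy=+6->C
  (5,8):dx=-2,dy=+8->D; (5,9):dx=+8,dy=+10->C; (5,10):dx=+3,dy=+5->C; (6,7):dx=+8,dy=+12->C
  (6,8):dx=+1,dy=+14->C; (6,9):dx=+11,dy=+16->C; (6,10):dx=+6,dy=+11->C; (7,8):dx=-7,dy=+2->D
  (7,9):dx=+3,dy=+4->C; (7,10):dx=-2,dy=-1->C; (8,9):dx=+10,dy=+2->C; (8,10):dx=+5,dy=-3->D
  (9,10):dx=-5,dy=-5->C
Step 2: C = 35, D = 10, total pairs = 45.
Step 3: tau = (C - D)/(n(n-1)/2) = (35 - 10)/45 = 0.555556.
Step 4: Exact two-sided p-value (enumerate n! = 3628800 permutations of y under H0): p = 0.028609.
Step 5: alpha = 0.05. reject H0.

tau_b = 0.5556 (C=35, D=10), p = 0.028609, reject H0.


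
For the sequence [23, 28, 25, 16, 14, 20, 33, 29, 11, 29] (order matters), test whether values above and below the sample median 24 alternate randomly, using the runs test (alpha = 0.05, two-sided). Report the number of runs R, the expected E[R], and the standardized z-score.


Step 1: Compute median = 24; label A = above, B = below.
Labels in order: BAABBBAABA  (n_A = 5, n_B = 5)
Step 2: Count runs R = 6.
Step 3: Under H0 (random ordering), E[R] = 2*n_A*n_B/(n_A+n_B) + 1 = 2*5*5/10 + 1 = 6.0000.
        Var[R] = 2*n_A*n_B*(2*n_A*n_B - n_A - n_B) / ((n_A+n_B)^2 * (n_A+n_B-1)) = 2000/900 = 2.2222.
        SD[R] = 1.4907.
Step 4: R = E[R], so z = 0 with no continuity correction.
Step 5: Two-sided p-value via normal approximation = 2*(1 - Phi(|z|)) = 1.000000.
Step 6: alpha = 0.05. fail to reject H0.

R = 6, z = 0.0000, p = 1.000000, fail to reject H0.


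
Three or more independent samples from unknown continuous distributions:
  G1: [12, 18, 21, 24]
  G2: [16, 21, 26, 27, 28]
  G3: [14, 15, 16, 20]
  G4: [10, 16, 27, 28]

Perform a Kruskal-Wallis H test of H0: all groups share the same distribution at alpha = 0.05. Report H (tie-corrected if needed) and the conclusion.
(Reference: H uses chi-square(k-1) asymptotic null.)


Step 1: Combine all N = 17 observations and assign midranks.
sorted (value, group, rank): (10,G4,1), (12,G1,2), (14,G3,3), (15,G3,4), (16,G2,6), (16,G3,6), (16,G4,6), (18,G1,8), (20,G3,9), (21,G1,10.5), (21,G2,10.5), (24,G1,12), (26,G2,13), (27,G2,14.5), (27,G4,14.5), (28,G2,16.5), (28,G4,16.5)
Step 2: Sum ranks within each group.
R_1 = 32.5 (n_1 = 4)
R_2 = 60.5 (n_2 = 5)
R_3 = 22 (n_3 = 4)
R_4 = 38 (n_4 = 4)
Step 3: H = 12/(N(N+1)) * sum(R_i^2/n_i) - 3(N+1)
     = 12/(17*18) * (32.5^2/4 + 60.5^2/5 + 22^2/4 + 38^2/4) - 3*18
     = 0.039216 * 1478.11 - 54
     = 3.965196.
Step 4: Ties present; correction factor C = 1 - 42/(17^3 - 17) = 0.991422. Corrected H = 3.965196 / 0.991422 = 3.999506.
Step 5: Under H0, H ~ chi^2(3); p-value = 0.261518.
Step 6: alpha = 0.05. fail to reject H0.

H = 3.9995, df = 3, p = 0.261518, fail to reject H0.


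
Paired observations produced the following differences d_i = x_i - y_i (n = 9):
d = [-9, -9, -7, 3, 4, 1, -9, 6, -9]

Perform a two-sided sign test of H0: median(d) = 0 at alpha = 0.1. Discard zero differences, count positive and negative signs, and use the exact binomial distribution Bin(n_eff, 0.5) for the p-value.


Step 1: Discard zero differences. Original n = 9; n_eff = number of nonzero differences = 9.
Nonzero differences (with sign): -9, -9, -7, +3, +4, +1, -9, +6, -9
Step 2: Count signs: positive = 4, negative = 5.
Step 3: Under H0: P(positive) = 0.5, so the number of positives S ~ Bin(9, 0.5).
Step 4: Two-sided exact p-value = sum of Bin(9,0.5) probabilities at or below the observed probability = 1.000000.
Step 5: alpha = 0.1. fail to reject H0.

n_eff = 9, pos = 4, neg = 5, p = 1.000000, fail to reject H0.


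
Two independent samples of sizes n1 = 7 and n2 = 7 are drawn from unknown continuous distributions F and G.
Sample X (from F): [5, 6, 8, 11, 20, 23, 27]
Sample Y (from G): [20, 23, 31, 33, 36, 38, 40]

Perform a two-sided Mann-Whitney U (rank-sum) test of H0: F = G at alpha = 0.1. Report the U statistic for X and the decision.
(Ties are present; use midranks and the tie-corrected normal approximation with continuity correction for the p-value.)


Step 1: Combine and sort all 14 observations; assign midranks.
sorted (value, group): (5,X), (6,X), (8,X), (11,X), (20,X), (20,Y), (23,X), (23,Y), (27,X), (31,Y), (33,Y), (36,Y), (38,Y), (40,Y)
ranks: 5->1, 6->2, 8->3, 11->4, 20->5.5, 20->5.5, 23->7.5, 23->7.5, 27->9, 31->10, 33->11, 36->12, 38->13, 40->14
Step 2: Rank sum for X: R1 = 1 + 2 + 3 + 4 + 5.5 + 7.5 + 9 = 32.
Step 3: U_X = R1 - n1(n1+1)/2 = 32 - 7*8/2 = 32 - 28 = 4.
       U_Y = n1*n2 - U_X = 49 - 4 = 45.
Step 4: Ties are present, so use the tie-corrected normal approximation (with continuity correction) for the p-value.
Step 5: p-value = 0.010433; compare to alpha = 0.1. reject H0.

U_X = 4, p = 0.010433, reject H0 at alpha = 0.1.


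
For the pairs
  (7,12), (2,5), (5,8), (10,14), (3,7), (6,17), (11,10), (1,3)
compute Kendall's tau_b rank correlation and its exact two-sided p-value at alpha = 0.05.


Step 1: Enumerate the 28 unordered pairs (i,j) with i<j and classify each by sign(x_j-x_i) * sign(y_j-y_i).
  (1,2):dx=-5,dy=-7->C; (1,3):dx=-2,dy=-4->C; (1,4):dx=+3,dy=+2->C; (1,5):dx=-4,dy=-5->C
  (1,6):dx=-1,dy=+5->D; (1,7):dx=+4,dy=-2->D; (1,8):dx=-6,dy=-9->C; (2,3):dx=+3,dy=+3->C
  (2,4):dx=+8,dy=+9->C; (2,5):dx=+1,dy=+2->C; (2,6):dx=+4,dy=+12->C; (2,7):dx=+9,dy=+5->C
  (2,8):dx=-1,dy=-2->C; (3,4):dx=+5,dy=+6->C; (3,5):dx=-2,dy=-1->C; (3,6):dx=+1,dy=+9->C
  (3,7):dx=+6,dy=+2->C; (3,8):dx=-4,dy=-5->C; (4,5):dx=-7,dy=-7->C; (4,6):dx=-4,dy=+3->D
  (4,7):dx=+1,dy=-4->D; (4,8):dx=-9,dy=-11->C; (5,6):dx=+3,dy=+10->C; (5,7):dx=+8,dy=+3->C
  (5,8):dx=-2,dy=-4->C; (6,7):dx=+5,dy=-7->D; (6,8):dx=-5,dy=-14->C; (7,8):dx=-10,dy=-7->C
Step 2: C = 23, D = 5, total pairs = 28.
Step 3: tau = (C - D)/(n(n-1)/2) = (23 - 5)/28 = 0.642857.
Step 4: Exact two-sided p-value (enumerate n! = 40320 permutations of y under H0): p = 0.031151.
Step 5: alpha = 0.05. reject H0.

tau_b = 0.6429 (C=23, D=5), p = 0.031151, reject H0.


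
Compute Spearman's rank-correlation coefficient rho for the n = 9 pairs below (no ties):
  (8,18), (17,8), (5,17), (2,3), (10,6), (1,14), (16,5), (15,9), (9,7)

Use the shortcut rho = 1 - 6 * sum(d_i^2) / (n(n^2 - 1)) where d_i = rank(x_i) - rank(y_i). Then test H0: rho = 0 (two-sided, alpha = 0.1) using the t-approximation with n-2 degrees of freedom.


Step 1: Rank x and y separately (midranks; no ties here).
rank(x): 8->4, 17->9, 5->3, 2->2, 10->6, 1->1, 16->8, 15->7, 9->5
rank(y): 18->9, 8->5, 17->8, 3->1, 6->3, 14->7, 5->2, 9->6, 7->4
Step 2: d_i = R_x(i) - R_y(i); compute d_i^2.
  (4-9)^2=25, (9-5)^2=16, (3-8)^2=25, (2-1)^2=1, (6-3)^2=9, (1-7)^2=36, (8-2)^2=36, (7-6)^2=1, (5-4)^2=1
sum(d^2) = 150.
Step 3: rho = 1 - 6*150 / (9*(9^2 - 1)) = 1 - 900/720 = -0.250000.
Step 4: Under H0, t = rho * sqrt((n-2)/(1-rho^2)) = -0.6831 ~ t(7).
Step 5: Two-sided p-value from the t-distribution with 7 df = 0.516490.
Step 6: alpha = 0.1. fail to reject H0.

rho = -0.2500, p = 0.516490, fail to reject H0 at alpha = 0.1.


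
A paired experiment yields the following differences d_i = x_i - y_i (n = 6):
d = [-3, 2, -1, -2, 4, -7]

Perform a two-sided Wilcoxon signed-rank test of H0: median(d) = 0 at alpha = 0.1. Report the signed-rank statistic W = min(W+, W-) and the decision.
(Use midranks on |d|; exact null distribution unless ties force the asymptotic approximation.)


Step 1: Drop any zero differences (none here) and take |d_i|.
|d| = [3, 2, 1, 2, 4, 7]
Step 2: Midrank |d_i| (ties get averaged ranks).
ranks: |3|->4, |2|->2.5, |1|->1, |2|->2.5, |4|->5, |7|->6
Step 3: Attach original signs; sum ranks with positive sign and with negative sign.
W+ = 2.5 + 5 = 7.5
W- = 4 + 1 + 2.5 + 6 = 13.5
(Check: W+ + W- = 21 should equal n(n+1)/2 = 21.)
Step 4: Test statistic W = min(W+, W-) = 7.5.
Step 5: Ties in |d|, so use the tie-corrected normal approximation.
        E[W] = n(n+1)/4 = 6*7/4 = 10.5.
        Tie groups: |d|=2 (t=2); sum(t^3 - t) = 6.
        Var[W] = n(n+1)(2n+1)/24 - sum(t^3-t)/48 = 546/24 - 6/48 = 22.625.
        z = (W - E[W]) / sqrt(Var[W]) = (7.5 - 10.5) / 4.7566 = -0.6307.
        Two-sided p = 2*Phi(z) = 0.528233.
Step 6: alpha = 0.1. fail to reject H0.

W+ = 7.5, W- = 13.5, W = min = 7.5, p = 0.528233, fail to reject H0.


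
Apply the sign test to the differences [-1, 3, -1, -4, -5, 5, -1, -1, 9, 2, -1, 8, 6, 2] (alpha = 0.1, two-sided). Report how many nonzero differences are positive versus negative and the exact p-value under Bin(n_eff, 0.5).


Step 1: Discard zero differences. Original n = 14; n_eff = number of nonzero differences = 14.
Nonzero differences (with sign): -1, +3, -1, -4, -5, +5, -1, -1, +9, +2, -1, +8, +6, +2
Step 2: Count signs: positive = 7, negative = 7.
Step 3: Under H0: P(positive) = 0.5, so the number of positives S ~ Bin(14, 0.5).
Step 4: Two-sided exact p-value = sum of Bin(14,0.5) probabilities at or below the observed probability = 1.000000.
Step 5: alpha = 0.1. fail to reject H0.

n_eff = 14, pos = 7, neg = 7, p = 1.000000, fail to reject H0.


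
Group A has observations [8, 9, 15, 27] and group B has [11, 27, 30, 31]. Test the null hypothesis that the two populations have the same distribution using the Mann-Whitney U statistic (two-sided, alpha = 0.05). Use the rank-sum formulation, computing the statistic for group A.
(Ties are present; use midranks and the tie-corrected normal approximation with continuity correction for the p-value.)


Step 1: Combine and sort all 8 observations; assign midranks.
sorted (value, group): (8,X), (9,X), (11,Y), (15,X), (27,X), (27,Y), (30,Y), (31,Y)
ranks: 8->1, 9->2, 11->3, 15->4, 27->5.5, 27->5.5, 30->7, 31->8
Step 2: Rank sum for X: R1 = 1 + 2 + 4 + 5.5 = 12.5.
Step 3: U_X = R1 - n1(n1+1)/2 = 12.5 - 4*5/2 = 12.5 - 10 = 2.5.
       U_Y = n1*n2 - U_X = 16 - 2.5 = 13.5.
Step 4: Ties are present, so use the tie-corrected normal approximation (with continuity correction) for the p-value.
Step 5: p-value = 0.146489; compare to alpha = 0.05. fail to reject H0.

U_X = 2.5, p = 0.146489, fail to reject H0 at alpha = 0.05.


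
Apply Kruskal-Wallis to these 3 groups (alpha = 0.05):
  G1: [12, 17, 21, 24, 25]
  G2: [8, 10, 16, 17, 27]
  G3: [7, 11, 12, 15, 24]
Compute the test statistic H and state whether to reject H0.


Step 1: Combine all N = 15 observations and assign midranks.
sorted (value, group, rank): (7,G3,1), (8,G2,2), (10,G2,3), (11,G3,4), (12,G1,5.5), (12,G3,5.5), (15,G3,7), (16,G2,8), (17,G1,9.5), (17,G2,9.5), (21,G1,11), (24,G1,12.5), (24,G3,12.5), (25,G1,14), (27,G2,15)
Step 2: Sum ranks within each group.
R_1 = 52.5 (n_1 = 5)
R_2 = 37.5 (n_2 = 5)
R_3 = 30 (n_3 = 5)
Step 3: H = 12/(N(N+1)) * sum(R_i^2/n_i) - 3(N+1)
     = 12/(15*16) * (52.5^2/5 + 37.5^2/5 + 30^2/5) - 3*16
     = 0.050000 * 1012.5 - 48
     = 2.625000.
Step 4: Ties present; correction factor C = 1 - 18/(15^3 - 15) = 0.994643. Corrected H = 2.625000 / 0.994643 = 2.639138.
Step 5: Under H0, H ~ chi^2(2); p-value = 0.267250.
Step 6: alpha = 0.05. fail to reject H0.

H = 2.6391, df = 2, p = 0.267250, fail to reject H0.


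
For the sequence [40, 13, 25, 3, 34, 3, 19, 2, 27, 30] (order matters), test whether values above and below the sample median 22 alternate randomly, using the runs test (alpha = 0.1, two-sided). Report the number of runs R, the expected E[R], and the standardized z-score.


Step 1: Compute median = 22; label A = above, B = below.
Labels in order: ABABABBBAA  (n_A = 5, n_B = 5)
Step 2: Count runs R = 7.
Step 3: Under H0 (random ordering), E[R] = 2*n_A*n_B/(n_A+n_B) + 1 = 2*5*5/10 + 1 = 6.0000.
        Var[R] = 2*n_A*n_B*(2*n_A*n_B - n_A - n_B) / ((n_A+n_B)^2 * (n_A+n_B-1)) = 2000/900 = 2.2222.
        SD[R] = 1.4907.
Step 4: Continuity-corrected z = (R - 0.5 - E[R]) / SD[R] = (7 - 0.5 - 6.0000) / 1.4907 = 0.3354.
Step 5: Two-sided p-value via normal approximation = 2*(1 - Phi(|z|)) = 0.737316.
Step 6: alpha = 0.1. fail to reject H0.

R = 7, z = 0.3354, p = 0.737316, fail to reject H0.


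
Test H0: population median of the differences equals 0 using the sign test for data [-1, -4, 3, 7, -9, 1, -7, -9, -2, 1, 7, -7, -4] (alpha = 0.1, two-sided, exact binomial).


Step 1: Discard zero differences. Original n = 13; n_eff = number of nonzero differences = 13.
Nonzero differences (with sign): -1, -4, +3, +7, -9, +1, -7, -9, -2, +1, +7, -7, -4
Step 2: Count signs: positive = 5, negative = 8.
Step 3: Under H0: P(positive) = 0.5, so the number of positives S ~ Bin(13, 0.5).
Step 4: Two-sided exact p-value = sum of Bin(13,0.5) probabilities at or below the observed probability = 0.581055.
Step 5: alpha = 0.1. fail to reject H0.

n_eff = 13, pos = 5, neg = 8, p = 0.581055, fail to reject H0.


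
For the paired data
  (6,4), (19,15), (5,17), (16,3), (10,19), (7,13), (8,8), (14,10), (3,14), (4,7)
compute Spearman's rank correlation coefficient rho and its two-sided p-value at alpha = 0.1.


Step 1: Rank x and y separately (midranks; no ties here).
rank(x): 6->4, 19->10, 5->3, 16->9, 10->7, 7->5, 8->6, 14->8, 3->1, 4->2
rank(y): 4->2, 15->8, 17->9, 3->1, 19->10, 13->6, 8->4, 10->5, 14->7, 7->3
Step 2: d_i = R_x(i) - R_y(i); compute d_i^2.
  (4-2)^2=4, (10-8)^2=4, (3-9)^2=36, (9-1)^2=64, (7-10)^2=9, (5-6)^2=1, (6-4)^2=4, (8-5)^2=9, (1-7)^2=36, (2-3)^2=1
sum(d^2) = 168.
Step 3: rho = 1 - 6*168 / (10*(10^2 - 1)) = 1 - 1008/990 = -0.018182.
Step 4: Under H0, t = rho * sqrt((n-2)/(1-rho^2)) = -0.0514 ~ t(8).
Step 5: Two-sided p-value from the t-distribution with 8 df = 0.960240.
Step 6: alpha = 0.1. fail to reject H0.

rho = -0.0182, p = 0.960240, fail to reject H0 at alpha = 0.1.


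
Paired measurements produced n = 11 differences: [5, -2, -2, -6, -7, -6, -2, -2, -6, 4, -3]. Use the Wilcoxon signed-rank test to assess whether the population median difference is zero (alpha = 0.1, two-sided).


Step 1: Drop any zero differences (none here) and take |d_i|.
|d| = [5, 2, 2, 6, 7, 6, 2, 2, 6, 4, 3]
Step 2: Midrank |d_i| (ties get averaged ranks).
ranks: |5|->7, |2|->2.5, |2|->2.5, |6|->9, |7|->11, |6|->9, |2|->2.5, |2|->2.5, |6|->9, |4|->6, |3|->5
Step 3: Attach original signs; sum ranks with positive sign and with negative sign.
W+ = 7 + 6 = 13
W- = 2.5 + 2.5 + 9 + 11 + 9 + 2.5 + 2.5 + 9 + 5 = 53
(Check: W+ + W- = 66 should equal n(n+1)/2 = 66.)
Step 4: Test statistic W = min(W+, W-) = 13.
Step 5: Ties in |d|, so use the tie-corrected normal approximation.
        E[W] = n(n+1)/4 = 11*12/4 = 33.
        Tie groups: |d|=2 (t=4), |d|=6 (t=3); sum(t^3 - t) = 84.
        Var[W] = n(n+1)(2n+1)/24 - sum(t^3-t)/48 = 3036/24 - 84/48 = 124.75.
        z = (W - E[W]) / sqrt(Var[W]) = (13 - 33) / 11.1692 = -1.7906.
        Two-sided p = 2*Phi(z) = 0.073350.
Step 6: alpha = 0.1. reject H0.

W+ = 13, W- = 53, W = min = 13, p = 0.073350, reject H0.


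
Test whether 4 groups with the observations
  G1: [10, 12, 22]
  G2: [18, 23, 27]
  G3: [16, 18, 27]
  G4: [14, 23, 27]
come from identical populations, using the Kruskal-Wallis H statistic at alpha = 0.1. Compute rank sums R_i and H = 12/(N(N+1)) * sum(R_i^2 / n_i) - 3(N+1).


Step 1: Combine all N = 12 observations and assign midranks.
sorted (value, group, rank): (10,G1,1), (12,G1,2), (14,G4,3), (16,G3,4), (18,G2,5.5), (18,G3,5.5), (22,G1,7), (23,G2,8.5), (23,G4,8.5), (27,G2,11), (27,G3,11), (27,G4,11)
Step 2: Sum ranks within each group.
R_1 = 10 (n_1 = 3)
R_2 = 25 (n_2 = 3)
R_3 = 20.5 (n_3 = 3)
R_4 = 22.5 (n_4 = 3)
Step 3: H = 12/(N(N+1)) * sum(R_i^2/n_i) - 3(N+1)
     = 12/(12*13) * (10^2/3 + 25^2/3 + 20.5^2/3 + 22.5^2/3) - 3*13
     = 0.076923 * 550.5 - 39
     = 3.346154.
Step 4: Ties present; correction factor C = 1 - 36/(12^3 - 12) = 0.979021. Corrected H = 3.346154 / 0.979021 = 3.417857.
Step 5: Under H0, H ~ chi^2(3); p-value = 0.331573.
Step 6: alpha = 0.1. fail to reject H0.

H = 3.4179, df = 3, p = 0.331573, fail to reject H0.


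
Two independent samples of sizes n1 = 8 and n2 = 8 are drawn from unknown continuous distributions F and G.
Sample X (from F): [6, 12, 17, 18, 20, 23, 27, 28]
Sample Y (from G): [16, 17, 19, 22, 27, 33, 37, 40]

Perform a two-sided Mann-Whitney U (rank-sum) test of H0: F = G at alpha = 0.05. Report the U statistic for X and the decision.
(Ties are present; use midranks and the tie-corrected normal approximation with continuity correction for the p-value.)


Step 1: Combine and sort all 16 observations; assign midranks.
sorted (value, group): (6,X), (12,X), (16,Y), (17,X), (17,Y), (18,X), (19,Y), (20,X), (22,Y), (23,X), (27,X), (27,Y), (28,X), (33,Y), (37,Y), (40,Y)
ranks: 6->1, 12->2, 16->3, 17->4.5, 17->4.5, 18->6, 19->7, 20->8, 22->9, 23->10, 27->11.5, 27->11.5, 28->13, 33->14, 37->15, 40->16
Step 2: Rank sum for X: R1 = 1 + 2 + 4.5 + 6 + 8 + 10 + 11.5 + 13 = 56.
Step 3: U_X = R1 - n1(n1+1)/2 = 56 - 8*9/2 = 56 - 36 = 20.
       U_Y = n1*n2 - U_X = 64 - 20 = 44.
Step 4: Ties are present, so use the tie-corrected normal approximation (with continuity correction) for the p-value.
Step 5: p-value = 0.226463; compare to alpha = 0.05. fail to reject H0.

U_X = 20, p = 0.226463, fail to reject H0 at alpha = 0.05.


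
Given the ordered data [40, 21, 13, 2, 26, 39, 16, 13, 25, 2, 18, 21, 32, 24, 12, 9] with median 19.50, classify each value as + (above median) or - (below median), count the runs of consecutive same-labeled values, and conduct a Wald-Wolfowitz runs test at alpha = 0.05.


Step 1: Compute median = 19.50; label A = above, B = below.
Labels in order: AABBAABBABBAAABB  (n_A = 8, n_B = 8)
Step 2: Count runs R = 8.
Step 3: Under H0 (random ordering), E[R] = 2*n_A*n_B/(n_A+n_B) + 1 = 2*8*8/16 + 1 = 9.0000.
        Var[R] = 2*n_A*n_B*(2*n_A*n_B - n_A - n_B) / ((n_A+n_B)^2 * (n_A+n_B-1)) = 14336/3840 = 3.7333.
        SD[R] = 1.9322.
Step 4: Continuity-corrected z = (R + 0.5 - E[R]) / SD[R] = (8 + 0.5 - 9.0000) / 1.9322 = -0.2588.
Step 5: Two-sided p-value via normal approximation = 2*(1 - Phi(|z|)) = 0.795809.
Step 6: alpha = 0.05. fail to reject H0.

R = 8, z = -0.2588, p = 0.795809, fail to reject H0.


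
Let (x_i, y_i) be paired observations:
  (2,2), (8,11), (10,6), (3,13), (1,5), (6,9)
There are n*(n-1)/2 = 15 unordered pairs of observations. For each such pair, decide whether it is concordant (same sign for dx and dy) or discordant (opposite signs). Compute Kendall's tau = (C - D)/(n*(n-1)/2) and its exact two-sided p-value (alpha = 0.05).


Step 1: Enumerate the 15 unordered pairs (i,j) with i<j and classify each by sign(x_j-x_i) * sign(y_j-y_i).
  (1,2):dx=+6,dy=+9->C; (1,3):dx=+8,dy=+4->C; (1,4):dx=+1,dy=+11->C; (1,5):dx=-1,dy=+3->D
  (1,6):dx=+4,dy=+7->C; (2,3):dx=+2,dy=-5->D; (2,4):dx=-5,dy=+2->D; (2,5):dx=-7,dy=-6->C
  (2,6):dx=-2,dy=-2->C; (3,4):dx=-7,dy=+7->D; (3,5):dx=-9,dy=-1->C; (3,6):dx=-4,dy=+3->D
  (4,5):dx=-2,dy=-8->C; (4,6):dx=+3,dy=-4->D; (5,6):dx=+5,dy=+4->C
Step 2: C = 9, D = 6, total pairs = 15.
Step 3: tau = (C - D)/(n(n-1)/2) = (9 - 6)/15 = 0.200000.
Step 4: Exact two-sided p-value (enumerate n! = 720 permutations of y under H0): p = 0.719444.
Step 5: alpha = 0.05. fail to reject H0.

tau_b = 0.2000 (C=9, D=6), p = 0.719444, fail to reject H0.


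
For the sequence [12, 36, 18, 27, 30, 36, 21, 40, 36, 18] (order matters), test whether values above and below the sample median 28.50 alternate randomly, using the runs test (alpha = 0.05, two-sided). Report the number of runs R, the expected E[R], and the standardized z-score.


Step 1: Compute median = 28.50; label A = above, B = below.
Labels in order: BABBAABAAB  (n_A = 5, n_B = 5)
Step 2: Count runs R = 7.
Step 3: Under H0 (random ordering), E[R] = 2*n_A*n_B/(n_A+n_B) + 1 = 2*5*5/10 + 1 = 6.0000.
        Var[R] = 2*n_A*n_B*(2*n_A*n_B - n_A - n_B) / ((n_A+n_B)^2 * (n_A+n_B-1)) = 2000/900 = 2.2222.
        SD[R] = 1.4907.
Step 4: Continuity-corrected z = (R - 0.5 - E[R]) / SD[R] = (7 - 0.5 - 6.0000) / 1.4907 = 0.3354.
Step 5: Two-sided p-value via normal approximation = 2*(1 - Phi(|z|)) = 0.737316.
Step 6: alpha = 0.05. fail to reject H0.

R = 7, z = 0.3354, p = 0.737316, fail to reject H0.


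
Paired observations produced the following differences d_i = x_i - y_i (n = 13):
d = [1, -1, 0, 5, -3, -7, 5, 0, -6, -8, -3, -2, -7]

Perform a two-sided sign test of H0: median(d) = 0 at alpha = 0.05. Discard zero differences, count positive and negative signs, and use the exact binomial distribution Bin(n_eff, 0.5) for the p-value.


Step 1: Discard zero differences. Original n = 13; n_eff = number of nonzero differences = 11.
Nonzero differences (with sign): +1, -1, +5, -3, -7, +5, -6, -8, -3, -2, -7
Step 2: Count signs: positive = 3, negative = 8.
Step 3: Under H0: P(positive) = 0.5, so the number of positives S ~ Bin(11, 0.5).
Step 4: Two-sided exact p-value = sum of Bin(11,0.5) probabilities at or below the observed probability = 0.226562.
Step 5: alpha = 0.05. fail to reject H0.

n_eff = 11, pos = 3, neg = 8, p = 0.226562, fail to reject H0.


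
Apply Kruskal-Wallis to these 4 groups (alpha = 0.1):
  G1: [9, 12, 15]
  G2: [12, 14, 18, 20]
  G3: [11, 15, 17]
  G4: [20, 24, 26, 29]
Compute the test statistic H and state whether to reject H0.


Step 1: Combine all N = 14 observations and assign midranks.
sorted (value, group, rank): (9,G1,1), (11,G3,2), (12,G1,3.5), (12,G2,3.5), (14,G2,5), (15,G1,6.5), (15,G3,6.5), (17,G3,8), (18,G2,9), (20,G2,10.5), (20,G4,10.5), (24,G4,12), (26,G4,13), (29,G4,14)
Step 2: Sum ranks within each group.
R_1 = 11 (n_1 = 3)
R_2 = 28 (n_2 = 4)
R_3 = 16.5 (n_3 = 3)
R_4 = 49.5 (n_4 = 4)
Step 3: H = 12/(N(N+1)) * sum(R_i^2/n_i) - 3(N+1)
     = 12/(14*15) * (11^2/3 + 28^2/4 + 16.5^2/3 + 49.5^2/4) - 3*15
     = 0.057143 * 939.646 - 45
     = 8.694048.
Step 4: Ties present; correction factor C = 1 - 18/(14^3 - 14) = 0.993407. Corrected H = 8.694048 / 0.993407 = 8.751751.
Step 5: Under H0, H ~ chi^2(3); p-value = 0.032780.
Step 6: alpha = 0.1. reject H0.

H = 8.7518, df = 3, p = 0.032780, reject H0.


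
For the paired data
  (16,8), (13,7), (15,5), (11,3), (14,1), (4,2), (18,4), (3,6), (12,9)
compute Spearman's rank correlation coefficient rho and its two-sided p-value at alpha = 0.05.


Step 1: Rank x and y separately (midranks; no ties here).
rank(x): 16->8, 13->5, 15->7, 11->3, 14->6, 4->2, 18->9, 3->1, 12->4
rank(y): 8->8, 7->7, 5->5, 3->3, 1->1, 2->2, 4->4, 6->6, 9->9
Step 2: d_i = R_x(i) - R_y(i); compute d_i^2.
  (8-8)^2=0, (5-7)^2=4, (7-5)^2=4, (3-3)^2=0, (6-1)^2=25, (2-2)^2=0, (9-4)^2=25, (1-6)^2=25, (4-9)^2=25
sum(d^2) = 108.
Step 3: rho = 1 - 6*108 / (9*(9^2 - 1)) = 1 - 648/720 = 0.100000.
Step 4: Under H0, t = rho * sqrt((n-2)/(1-rho^2)) = 0.2659 ~ t(7).
Step 5: Two-sided p-value from the t-distribution with 7 df = 0.797972.
Step 6: alpha = 0.05. fail to reject H0.

rho = 0.1000, p = 0.797972, fail to reject H0 at alpha = 0.05.


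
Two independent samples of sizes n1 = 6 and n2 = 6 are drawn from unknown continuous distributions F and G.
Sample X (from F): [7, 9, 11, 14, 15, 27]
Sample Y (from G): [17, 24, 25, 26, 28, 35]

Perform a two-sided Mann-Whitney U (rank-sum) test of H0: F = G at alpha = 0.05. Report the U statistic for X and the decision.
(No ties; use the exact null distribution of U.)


Step 1: Combine and sort all 12 observations; assign midranks.
sorted (value, group): (7,X), (9,X), (11,X), (14,X), (15,X), (17,Y), (24,Y), (25,Y), (26,Y), (27,X), (28,Y), (35,Y)
ranks: 7->1, 9->2, 11->3, 14->4, 15->5, 17->6, 24->7, 25->8, 26->9, 27->10, 28->11, 35->12
Step 2: Rank sum for X: R1 = 1 + 2 + 3 + 4 + 5 + 10 = 25.
Step 3: U_X = R1 - n1(n1+1)/2 = 25 - 6*7/2 = 25 - 21 = 4.
       U_Y = n1*n2 - U_X = 36 - 4 = 32.
Step 4: No ties, so the exact null distribution of U (based on enumerating the C(12,6) = 924 equally likely rank assignments) gives the two-sided p-value.
Step 5: p-value = 0.025974; compare to alpha = 0.05. reject H0.

U_X = 4, p = 0.025974, reject H0 at alpha = 0.05.


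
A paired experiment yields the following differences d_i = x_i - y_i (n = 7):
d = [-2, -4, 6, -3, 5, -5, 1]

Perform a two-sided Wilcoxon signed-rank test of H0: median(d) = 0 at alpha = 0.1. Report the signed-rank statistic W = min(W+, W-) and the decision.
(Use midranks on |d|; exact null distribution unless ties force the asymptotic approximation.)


Step 1: Drop any zero differences (none here) and take |d_i|.
|d| = [2, 4, 6, 3, 5, 5, 1]
Step 2: Midrank |d_i| (ties get averaged ranks).
ranks: |2|->2, |4|->4, |6|->7, |3|->3, |5|->5.5, |5|->5.5, |1|->1
Step 3: Attach original signs; sum ranks with positive sign and with negative sign.
W+ = 7 + 5.5 + 1 = 13.5
W- = 2 + 4 + 3 + 5.5 = 14.5
(Check: W+ + W- = 28 should equal n(n+1)/2 = 28.)
Step 4: Test statistic W = min(W+, W-) = 13.5.
Step 5: Ties in |d|, so use the tie-corrected normal approximation.
        E[W] = n(n+1)/4 = 7*8/4 = 14.
        Tie groups: |d|=5 (t=2); sum(t^3 - t) = 6.
        Var[W] = n(n+1)(2n+1)/24 - sum(t^3-t)/48 = 840/24 - 6/48 = 34.875.
        z = (W - E[W]) / sqrt(Var[W]) = (13.5 - 14) / 5.9055 = -0.0847.
        Two-sided p = 2*Phi(z) = 0.932526.
Step 6: alpha = 0.1. fail to reject H0.

W+ = 13.5, W- = 14.5, W = min = 13.5, p = 0.932526, fail to reject H0.
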